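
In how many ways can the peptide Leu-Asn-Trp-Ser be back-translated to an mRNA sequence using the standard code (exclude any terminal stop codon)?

Leu: 6 codons.
Asn: 2 codons.
Trp: 1 codon.
Ser: 6 codons.
6 × 2 × 1 × 6 = 72.

72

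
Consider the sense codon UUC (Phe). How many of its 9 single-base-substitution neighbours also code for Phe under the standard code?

1

Position 1: none → 0 synonymous.
Position 2: none → 0 synonymous.
Position 3: UUU → 1 synonymous.
Total: 0 + 0 + 1 = 1.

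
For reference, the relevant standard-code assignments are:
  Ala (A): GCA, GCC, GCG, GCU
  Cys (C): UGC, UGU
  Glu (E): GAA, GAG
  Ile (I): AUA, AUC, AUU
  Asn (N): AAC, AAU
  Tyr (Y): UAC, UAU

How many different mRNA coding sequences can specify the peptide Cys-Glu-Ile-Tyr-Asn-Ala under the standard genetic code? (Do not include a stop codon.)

192

Cys: 2 codons.
Glu: 2 codons.
Ile: 3 codons.
Tyr: 2 codons.
Asn: 2 codons.
Ala: 4 codons.
2 × 2 × 3 × 2 × 2 × 4 = 192.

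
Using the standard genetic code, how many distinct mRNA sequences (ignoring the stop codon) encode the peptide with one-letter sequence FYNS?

Phe: 2 codons.
Tyr: 2 codons.
Asn: 2 codons.
Ser: 6 codons.
2 × 2 × 2 × 6 = 48.

48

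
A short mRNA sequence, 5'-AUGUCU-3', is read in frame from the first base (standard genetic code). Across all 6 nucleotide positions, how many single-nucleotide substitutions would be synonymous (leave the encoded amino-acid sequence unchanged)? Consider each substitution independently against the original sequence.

Codon 1 (AUG, Met): 0 synonymous substitutions.
Codon 2 (UCU, Ser): 3 synonymous substitutions.
Total: 0 + 3 = 3.

3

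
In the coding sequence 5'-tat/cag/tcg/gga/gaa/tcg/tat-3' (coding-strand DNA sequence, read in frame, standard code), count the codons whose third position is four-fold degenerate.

Codon 1 TAT (Tyr): third position 2-fold.
Codon 2 CAG (Gln): third position 2-fold.
Codon 3 TCG (Ser): third position 4-fold.
Codon 4 GGA (Gly): third position 4-fold.
Codon 5 GAA (Glu): third position 2-fold.
Codon 6 TCG (Ser): third position 4-fold.
Codon 7 TAT (Tyr): third position 2-fold.
Four-fold degenerate third positions: 3.

3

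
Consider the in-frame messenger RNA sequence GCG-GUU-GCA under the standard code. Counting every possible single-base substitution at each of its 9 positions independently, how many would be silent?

9

Codon 1 (GCG, Ala): 3 synonymous substitutions.
Codon 2 (GUU, Val): 3 synonymous substitutions.
Codon 3 (GCA, Ala): 3 synonymous substitutions.
Total: 3 + 3 + 3 = 9.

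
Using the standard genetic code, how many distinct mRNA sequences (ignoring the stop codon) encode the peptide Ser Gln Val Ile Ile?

Ser: 6 codons.
Gln: 2 codons.
Val: 4 codons.
Ile: 3 codons.
Ile: 3 codons.
6 × 2 × 4 × 3 × 3 = 432.

432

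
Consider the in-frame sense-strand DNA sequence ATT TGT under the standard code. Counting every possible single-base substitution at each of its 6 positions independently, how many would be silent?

Codon 1 (ATT, Ile): 2 synonymous substitutions.
Codon 2 (TGT, Cys): 1 synonymous substitution.
Total: 2 + 1 = 3.

3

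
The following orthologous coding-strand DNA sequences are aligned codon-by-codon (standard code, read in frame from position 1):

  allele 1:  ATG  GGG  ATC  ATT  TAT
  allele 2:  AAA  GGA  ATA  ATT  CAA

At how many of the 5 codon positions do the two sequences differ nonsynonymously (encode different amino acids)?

Codon 1: ATG Met / AAA Lys — nonsynonymous.
Codon 2: GGG Gly / GGA Gly — synonymous.
Codon 3: ATC Ile / ATA Ile — synonymous.
Codon 4: ATT Ile / ATT Ile — identical.
Codon 5: TAT Tyr / CAA Gln — nonsynonymous.
Nonsynonymous differences: 2.

2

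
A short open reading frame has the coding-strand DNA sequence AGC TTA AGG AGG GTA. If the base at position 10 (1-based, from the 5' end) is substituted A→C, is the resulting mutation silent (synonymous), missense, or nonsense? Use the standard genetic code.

silent

Position 10 falls in codon 4: AGG → Arg.
After the substitution the codon is CGG → Arg.
Both encode Arg, so the change is synonymous.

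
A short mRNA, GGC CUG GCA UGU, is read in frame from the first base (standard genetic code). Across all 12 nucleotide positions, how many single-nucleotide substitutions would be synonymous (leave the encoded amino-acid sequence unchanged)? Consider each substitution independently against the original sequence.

11

Codon 1 (GGC, Gly): 3 synonymous substitutions.
Codon 2 (CUG, Leu): 4 synonymous substitutions.
Codon 3 (GCA, Ala): 3 synonymous substitutions.
Codon 4 (UGU, Cys): 1 synonymous substitution.
Total: 3 + 4 + 3 + 1 = 11.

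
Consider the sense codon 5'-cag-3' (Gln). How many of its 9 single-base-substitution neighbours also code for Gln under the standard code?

1

Position 1: none → 0 synonymous.
Position 2: none → 0 synonymous.
Position 3: CAA → 1 synonymous.
Total: 0 + 0 + 1 = 1.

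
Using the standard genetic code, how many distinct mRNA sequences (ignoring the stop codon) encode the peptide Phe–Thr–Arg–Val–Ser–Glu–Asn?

4608

Phe: 2 codons.
Thr: 4 codons.
Arg: 6 codons.
Val: 4 codons.
Ser: 6 codons.
Glu: 2 codons.
Asn: 2 codons.
2 × 4 × 6 × 4 × 6 × 2 × 2 = 4608.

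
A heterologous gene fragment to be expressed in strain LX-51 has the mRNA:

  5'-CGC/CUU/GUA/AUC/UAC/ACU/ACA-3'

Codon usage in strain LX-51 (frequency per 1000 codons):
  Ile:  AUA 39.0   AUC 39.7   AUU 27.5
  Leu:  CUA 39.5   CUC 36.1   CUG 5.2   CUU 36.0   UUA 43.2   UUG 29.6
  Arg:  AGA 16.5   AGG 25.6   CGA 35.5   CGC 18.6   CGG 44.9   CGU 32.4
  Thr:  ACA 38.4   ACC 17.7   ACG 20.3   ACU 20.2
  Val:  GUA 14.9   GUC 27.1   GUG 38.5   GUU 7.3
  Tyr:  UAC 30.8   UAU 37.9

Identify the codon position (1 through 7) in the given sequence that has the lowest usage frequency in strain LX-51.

3

Codon 1 CGC (Arg): 18.6 per 1000.
Codon 2 CUU (Leu): 36.0 per 1000.
Codon 3 GUA (Val): 14.9 per 1000.
Codon 4 AUC (Ile): 39.7 per 1000.
Codon 5 UAC (Tyr): 30.8 per 1000.
Codon 6 ACU (Thr): 20.2 per 1000.
Codon 7 ACA (Thr): 38.4 per 1000.
Lowest frequency is 14.9 at codon 3.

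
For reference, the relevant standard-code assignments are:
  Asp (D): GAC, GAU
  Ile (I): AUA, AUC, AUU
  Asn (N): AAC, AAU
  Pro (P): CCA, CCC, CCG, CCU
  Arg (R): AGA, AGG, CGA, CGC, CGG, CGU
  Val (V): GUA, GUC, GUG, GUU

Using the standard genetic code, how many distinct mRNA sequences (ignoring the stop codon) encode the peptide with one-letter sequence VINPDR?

Val: 4 codons.
Ile: 3 codons.
Asn: 2 codons.
Pro: 4 codons.
Asp: 2 codons.
Arg: 6 codons.
4 × 3 × 2 × 4 × 2 × 6 = 1152.

1152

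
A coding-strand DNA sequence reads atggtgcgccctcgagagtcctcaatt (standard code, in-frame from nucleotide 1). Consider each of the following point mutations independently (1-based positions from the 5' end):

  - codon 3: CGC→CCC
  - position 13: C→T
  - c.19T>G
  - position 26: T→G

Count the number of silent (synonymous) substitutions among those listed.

Codon 3: CGC (Arg) → CCC (Pro) — missense.
Codon 5: CGA (Arg) → TGA (Stop) — nonsense.
Codon 7: TCC (Ser) → GCC (Ala) — missense.
Codon 9: ATT (Ile) → AGT (Ser) — missense.
Synonymous: 0 of 4.

0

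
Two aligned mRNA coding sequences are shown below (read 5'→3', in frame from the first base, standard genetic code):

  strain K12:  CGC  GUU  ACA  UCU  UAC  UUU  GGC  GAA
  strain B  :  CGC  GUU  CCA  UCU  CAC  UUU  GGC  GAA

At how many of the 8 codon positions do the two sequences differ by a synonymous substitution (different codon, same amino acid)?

Codon 1: CGC Arg / CGC Arg — identical.
Codon 2: GUU Val / GUU Val — identical.
Codon 3: ACA Thr / CCA Pro — nonsynonymous.
Codon 4: UCU Ser / UCU Ser — identical.
Codon 5: UAC Tyr / CAC His — nonsynonymous.
Codon 6: UUU Phe / UUU Phe — identical.
Codon 7: GGC Gly / GGC Gly — identical.
Codon 8: GAA Glu / GAA Glu — identical.
Synonymous differences: 0.

0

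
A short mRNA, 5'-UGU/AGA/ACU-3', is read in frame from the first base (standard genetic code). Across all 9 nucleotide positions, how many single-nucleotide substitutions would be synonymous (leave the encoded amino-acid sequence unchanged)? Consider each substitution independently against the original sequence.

Codon 1 (UGU, Cys): 1 synonymous substitution.
Codon 2 (AGA, Arg): 2 synonymous substitutions.
Codon 3 (ACU, Thr): 3 synonymous substitutions.
Total: 1 + 2 + 3 = 6.

6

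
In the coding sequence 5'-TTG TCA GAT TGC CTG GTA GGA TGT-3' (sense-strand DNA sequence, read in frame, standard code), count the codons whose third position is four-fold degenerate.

Codon 1 TTG (Leu): third position 2-fold.
Codon 2 TCA (Ser): third position 4-fold.
Codon 3 GAT (Asp): third position 2-fold.
Codon 4 TGC (Cys): third position 2-fold.
Codon 5 CTG (Leu): third position 4-fold.
Codon 6 GTA (Val): third position 4-fold.
Codon 7 GGA (Gly): third position 4-fold.
Codon 8 TGT (Cys): third position 2-fold.
Four-fold degenerate third positions: 4.

4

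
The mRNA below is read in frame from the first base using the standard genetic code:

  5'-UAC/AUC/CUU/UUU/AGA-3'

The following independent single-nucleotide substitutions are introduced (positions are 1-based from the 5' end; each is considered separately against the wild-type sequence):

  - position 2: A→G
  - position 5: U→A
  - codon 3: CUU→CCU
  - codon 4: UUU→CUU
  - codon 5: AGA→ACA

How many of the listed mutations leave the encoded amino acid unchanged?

Codon 1: UAC (Tyr) → UGC (Cys) — missense.
Codon 2: AUC (Ile) → AAC (Asn) — missense.
Codon 3: CUU (Leu) → CCU (Pro) — missense.
Codon 4: UUU (Phe) → CUU (Leu) — missense.
Codon 5: AGA (Arg) → ACA (Thr) — missense.
Synonymous: 0 of 5.

0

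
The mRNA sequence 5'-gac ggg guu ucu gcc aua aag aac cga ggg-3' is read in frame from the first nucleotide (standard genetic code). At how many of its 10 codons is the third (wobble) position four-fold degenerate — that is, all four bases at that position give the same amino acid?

6

Codon 1 GAC (Asp): third position 2-fold.
Codon 2 GGG (Gly): third position 4-fold.
Codon 3 GUU (Val): third position 4-fold.
Codon 4 UCU (Ser): third position 4-fold.
Codon 5 GCC (Ala): third position 4-fold.
Codon 6 AUA (Ile): third position 3-fold.
Codon 7 AAG (Lys): third position 2-fold.
Codon 8 AAC (Asn): third position 2-fold.
Codon 9 CGA (Arg): third position 4-fold.
Codon 10 GGG (Gly): third position 4-fold.
Four-fold degenerate third positions: 6.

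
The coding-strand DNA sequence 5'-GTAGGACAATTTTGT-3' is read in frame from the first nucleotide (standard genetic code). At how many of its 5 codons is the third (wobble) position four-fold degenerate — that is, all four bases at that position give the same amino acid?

2

Codon 1 GTA (Val): third position 4-fold.
Codon 2 GGA (Gly): third position 4-fold.
Codon 3 CAA (Gln): third position 2-fold.
Codon 4 TTT (Phe): third position 2-fold.
Codon 5 TGT (Cys): third position 2-fold.
Four-fold degenerate third positions: 2.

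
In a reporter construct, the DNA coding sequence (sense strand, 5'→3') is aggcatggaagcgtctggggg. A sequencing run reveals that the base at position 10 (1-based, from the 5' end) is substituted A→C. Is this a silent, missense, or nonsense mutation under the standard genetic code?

missense

Position 10 falls in codon 4: AGC → Ser.
After the substitution the codon is CGC → Arg.
Ser ≠ Arg, so this is a missense mutation.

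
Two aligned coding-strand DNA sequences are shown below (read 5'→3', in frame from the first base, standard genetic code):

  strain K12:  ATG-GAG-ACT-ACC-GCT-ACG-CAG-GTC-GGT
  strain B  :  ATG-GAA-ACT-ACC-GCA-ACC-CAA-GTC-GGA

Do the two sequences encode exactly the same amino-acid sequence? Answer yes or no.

yes

Codon 1: ATG Met / ATG Met — identical.
Codon 2: GAG Glu / GAA Glu — synonymous.
Codon 3: ACT Thr / ACT Thr — identical.
Codon 4: ACC Thr / ACC Thr — identical.
Codon 5: GCT Ala / GCA Ala — synonymous.
Codon 6: ACG Thr / ACC Thr — synonymous.
Codon 7: CAG Gln / CAA Gln — synonymous.
Codon 8: GTC Val / GTC Val — identical.
Codon 9: GGT Gly / GGA Gly — synonymous.
Nonsynonymous differences: 0 → same protein.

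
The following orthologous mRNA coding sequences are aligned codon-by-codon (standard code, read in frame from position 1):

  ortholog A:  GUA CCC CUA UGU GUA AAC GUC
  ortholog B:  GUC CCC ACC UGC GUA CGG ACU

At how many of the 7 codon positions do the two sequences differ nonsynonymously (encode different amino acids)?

3

Codon 1: GUA Val / GUC Val — synonymous.
Codon 2: CCC Pro / CCC Pro — identical.
Codon 3: CUA Leu / ACC Thr — nonsynonymous.
Codon 4: UGU Cys / UGC Cys — synonymous.
Codon 5: GUA Val / GUA Val — identical.
Codon 6: AAC Asn / CGG Arg — nonsynonymous.
Codon 7: GUC Val / ACU Thr — nonsynonymous.
Nonsynonymous differences: 3.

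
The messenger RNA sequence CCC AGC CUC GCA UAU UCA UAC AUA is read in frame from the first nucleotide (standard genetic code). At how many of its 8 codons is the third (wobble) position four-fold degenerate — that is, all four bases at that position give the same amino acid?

Codon 1 CCC (Pro): third position 4-fold.
Codon 2 AGC (Ser): third position 2-fold.
Codon 3 CUC (Leu): third position 4-fold.
Codon 4 GCA (Ala): third position 4-fold.
Codon 5 UAU (Tyr): third position 2-fold.
Codon 6 UCA (Ser): third position 4-fold.
Codon 7 UAC (Tyr): third position 2-fold.
Codon 8 AUA (Ile): third position 3-fold.
Four-fold degenerate third positions: 4.

4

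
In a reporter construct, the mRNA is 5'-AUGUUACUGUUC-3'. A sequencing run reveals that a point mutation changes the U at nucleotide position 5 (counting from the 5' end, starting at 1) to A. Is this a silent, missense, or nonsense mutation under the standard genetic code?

Position 5 falls in codon 2: UUA → Leu.
After the substitution the codon is UAA → Stop.
The new codon is a stop codon, so this is a nonsense mutation.

nonsense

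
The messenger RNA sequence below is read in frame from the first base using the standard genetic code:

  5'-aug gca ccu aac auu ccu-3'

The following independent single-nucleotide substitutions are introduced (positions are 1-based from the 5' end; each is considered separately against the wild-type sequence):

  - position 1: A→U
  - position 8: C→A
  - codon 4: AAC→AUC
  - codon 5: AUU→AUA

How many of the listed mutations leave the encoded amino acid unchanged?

1

Codon 1: AUG (Met) → UUG (Leu) — missense.
Codon 3: CCU (Pro) → CAU (His) — missense.
Codon 4: AAC (Asn) → AUC (Ile) — missense.
Codon 5: AUU (Ile) → AUA (Ile) — synonymous.
Synonymous: 1 of 4.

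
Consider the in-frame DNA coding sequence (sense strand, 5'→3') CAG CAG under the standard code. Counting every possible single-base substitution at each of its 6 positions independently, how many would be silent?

2

Codon 1 (CAG, Gln): 1 synonymous substitution.
Codon 2 (CAG, Gln): 1 synonymous substitution.
Total: 1 + 1 = 2.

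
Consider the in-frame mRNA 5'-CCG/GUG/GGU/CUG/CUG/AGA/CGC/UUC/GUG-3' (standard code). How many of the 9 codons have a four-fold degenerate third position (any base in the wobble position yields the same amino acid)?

7

Codon 1 CCG (Pro): third position 4-fold.
Codon 2 GUG (Val): third position 4-fold.
Codon 3 GGU (Gly): third position 4-fold.
Codon 4 CUG (Leu): third position 4-fold.
Codon 5 CUG (Leu): third position 4-fold.
Codon 6 AGA (Arg): third position 2-fold.
Codon 7 CGC (Arg): third position 4-fold.
Codon 8 UUC (Phe): third position 2-fold.
Codon 9 GUG (Val): third position 4-fold.
Four-fold degenerate third positions: 7.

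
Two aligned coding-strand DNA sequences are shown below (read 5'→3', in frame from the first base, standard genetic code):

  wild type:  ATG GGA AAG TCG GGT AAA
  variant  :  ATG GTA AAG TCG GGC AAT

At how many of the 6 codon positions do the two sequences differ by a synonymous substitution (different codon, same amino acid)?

1

Codon 1: ATG Met / ATG Met — identical.
Codon 2: GGA Gly / GTA Val — nonsynonymous.
Codon 3: AAG Lys / AAG Lys — identical.
Codon 4: TCG Ser / TCG Ser — identical.
Codon 5: GGT Gly / GGC Gly — synonymous.
Codon 6: AAA Lys / AAT Asn — nonsynonymous.
Synonymous differences: 1.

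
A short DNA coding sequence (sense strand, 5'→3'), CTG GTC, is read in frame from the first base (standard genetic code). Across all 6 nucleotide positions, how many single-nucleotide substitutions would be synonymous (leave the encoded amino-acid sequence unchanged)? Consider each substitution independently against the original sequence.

Codon 1 (CTG, Leu): 4 synonymous substitutions.
Codon 2 (GTC, Val): 3 synonymous substitutions.
Total: 4 + 3 = 7.

7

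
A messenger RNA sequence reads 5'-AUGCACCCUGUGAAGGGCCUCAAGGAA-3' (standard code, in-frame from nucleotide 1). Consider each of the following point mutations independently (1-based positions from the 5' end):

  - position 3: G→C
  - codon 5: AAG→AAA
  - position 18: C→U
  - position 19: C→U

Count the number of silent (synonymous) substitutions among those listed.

Codon 1: AUG (Met) → AUC (Ile) — missense.
Codon 5: AAG (Lys) → AAA (Lys) — synonymous.
Codon 6: GGC (Gly) → GGU (Gly) — synonymous.
Codon 7: CUC (Leu) → UUC (Phe) — missense.
Synonymous: 2 of 4.

2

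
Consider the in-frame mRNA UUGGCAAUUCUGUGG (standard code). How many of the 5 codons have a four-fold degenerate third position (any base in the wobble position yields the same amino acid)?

2

Codon 1 UUG (Leu): third position 2-fold.
Codon 2 GCA (Ala): third position 4-fold.
Codon 3 AUU (Ile): third position 3-fold.
Codon 4 CUG (Leu): third position 4-fold.
Codon 5 UGG (Trp): third position 1-fold.
Four-fold degenerate third positions: 2.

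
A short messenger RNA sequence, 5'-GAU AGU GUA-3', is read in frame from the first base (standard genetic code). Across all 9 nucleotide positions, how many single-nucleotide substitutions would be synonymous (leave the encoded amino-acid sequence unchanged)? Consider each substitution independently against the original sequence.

Codon 1 (GAU, Asp): 1 synonymous substitution.
Codon 2 (AGU, Ser): 1 synonymous substitution.
Codon 3 (GUA, Val): 3 synonymous substitutions.
Total: 1 + 1 + 3 = 5.

5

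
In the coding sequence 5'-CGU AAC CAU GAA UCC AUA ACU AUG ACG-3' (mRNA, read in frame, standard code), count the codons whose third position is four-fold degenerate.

Codon 1 CGU (Arg): third position 4-fold.
Codon 2 AAC (Asn): third position 2-fold.
Codon 3 CAU (His): third position 2-fold.
Codon 4 GAA (Glu): third position 2-fold.
Codon 5 UCC (Ser): third position 4-fold.
Codon 6 AUA (Ile): third position 3-fold.
Codon 7 ACU (Thr): third position 4-fold.
Codon 8 AUG (Met): third position 1-fold.
Codon 9 ACG (Thr): third position 4-fold.
Four-fold degenerate third positions: 4.

4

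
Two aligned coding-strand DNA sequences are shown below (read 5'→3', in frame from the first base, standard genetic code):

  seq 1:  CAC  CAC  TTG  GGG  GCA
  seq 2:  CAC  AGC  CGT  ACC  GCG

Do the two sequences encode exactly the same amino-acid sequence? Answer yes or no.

Codon 1: CAC His / CAC His — identical.
Codon 2: CAC His / AGC Ser — nonsynonymous.
Codon 3: TTG Leu / CGT Arg — nonsynonymous.
Codon 4: GGG Gly / ACC Thr — nonsynonymous.
Codon 5: GCA Ala / GCG Ala — synonymous.
Nonsynonymous differences: 3 → different protein.

no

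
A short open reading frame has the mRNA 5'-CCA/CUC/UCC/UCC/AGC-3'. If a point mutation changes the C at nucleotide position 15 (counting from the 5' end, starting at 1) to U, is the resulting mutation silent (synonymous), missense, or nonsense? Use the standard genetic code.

silent

Position 15 falls in codon 5: AGC → Ser.
After the substitution the codon is AGU → Ser.
Both encode Ser, so the change is synonymous.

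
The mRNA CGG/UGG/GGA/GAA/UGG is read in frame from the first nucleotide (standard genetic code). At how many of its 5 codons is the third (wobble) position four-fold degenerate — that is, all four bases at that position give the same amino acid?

2

Codon 1 CGG (Arg): third position 4-fold.
Codon 2 UGG (Trp): third position 1-fold.
Codon 3 GGA (Gly): third position 4-fold.
Codon 4 GAA (Glu): third position 2-fold.
Codon 5 UGG (Trp): third position 1-fold.
Four-fold degenerate third positions: 2.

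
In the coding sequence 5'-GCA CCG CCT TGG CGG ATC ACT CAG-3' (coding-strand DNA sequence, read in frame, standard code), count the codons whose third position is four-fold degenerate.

5

Codon 1 GCA (Ala): third position 4-fold.
Codon 2 CCG (Pro): third position 4-fold.
Codon 3 CCT (Pro): third position 4-fold.
Codon 4 TGG (Trp): third position 1-fold.
Codon 5 CGG (Arg): third position 4-fold.
Codon 6 ATC (Ile): third position 3-fold.
Codon 7 ACT (Thr): third position 4-fold.
Codon 8 CAG (Gln): third position 2-fold.
Four-fold degenerate third positions: 5.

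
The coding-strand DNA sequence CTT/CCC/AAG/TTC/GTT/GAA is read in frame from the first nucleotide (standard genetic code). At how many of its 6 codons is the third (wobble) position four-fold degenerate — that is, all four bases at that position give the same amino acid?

3

Codon 1 CTT (Leu): third position 4-fold.
Codon 2 CCC (Pro): third position 4-fold.
Codon 3 AAG (Lys): third position 2-fold.
Codon 4 TTC (Phe): third position 2-fold.
Codon 5 GTT (Val): third position 4-fold.
Codon 6 GAA (Glu): third position 2-fold.
Four-fold degenerate third positions: 3.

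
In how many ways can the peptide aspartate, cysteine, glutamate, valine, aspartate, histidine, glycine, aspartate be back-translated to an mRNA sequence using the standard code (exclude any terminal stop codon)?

1024

Asp: 2 codons.
Cys: 2 codons.
Glu: 2 codons.
Val: 4 codons.
Asp: 2 codons.
His: 2 codons.
Gly: 4 codons.
Asp: 2 codons.
2 × 2 × 2 × 4 × 2 × 2 × 4 × 2 = 1024.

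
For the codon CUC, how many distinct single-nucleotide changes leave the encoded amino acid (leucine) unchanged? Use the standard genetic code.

3

Position 1: none → 0 synonymous.
Position 2: none → 0 synonymous.
Position 3: CUU, CUA, CUG → 3 synonymous.
Total: 0 + 0 + 3 = 3.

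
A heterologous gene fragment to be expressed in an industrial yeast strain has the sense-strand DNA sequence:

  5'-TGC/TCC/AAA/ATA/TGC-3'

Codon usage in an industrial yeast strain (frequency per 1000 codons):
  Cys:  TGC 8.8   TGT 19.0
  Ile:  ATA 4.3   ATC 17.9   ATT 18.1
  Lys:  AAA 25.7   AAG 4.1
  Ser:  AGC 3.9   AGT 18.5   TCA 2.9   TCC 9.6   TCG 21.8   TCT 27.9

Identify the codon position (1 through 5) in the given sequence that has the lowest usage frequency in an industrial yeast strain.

Codon 1 TGC (Cys): 8.8 per 1000.
Codon 2 TCC (Ser): 9.6 per 1000.
Codon 3 AAA (Lys): 25.7 per 1000.
Codon 4 ATA (Ile): 4.3 per 1000.
Codon 5 TGC (Cys): 8.8 per 1000.
Lowest frequency is 4.3 at codon 4.

4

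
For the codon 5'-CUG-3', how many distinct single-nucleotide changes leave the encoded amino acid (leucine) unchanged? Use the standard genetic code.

Position 1: UUG → 1 synonymous.
Position 2: none → 0 synonymous.
Position 3: CUU, CUC, CUA → 3 synonymous.
Total: 1 + 0 + 3 = 4.

4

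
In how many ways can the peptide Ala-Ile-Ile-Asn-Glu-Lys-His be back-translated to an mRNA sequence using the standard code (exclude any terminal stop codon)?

576

Ala: 4 codons.
Ile: 3 codons.
Ile: 3 codons.
Asn: 2 codons.
Glu: 2 codons.
Lys: 2 codons.
His: 2 codons.
4 × 3 × 3 × 2 × 2 × 2 × 2 = 576.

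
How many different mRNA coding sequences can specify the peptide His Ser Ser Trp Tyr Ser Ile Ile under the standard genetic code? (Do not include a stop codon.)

7776

His: 2 codons.
Ser: 6 codons.
Ser: 6 codons.
Trp: 1 codon.
Tyr: 2 codons.
Ser: 6 codons.
Ile: 3 codons.
Ile: 3 codons.
2 × 6 × 6 × 1 × 2 × 6 × 3 × 3 = 7776.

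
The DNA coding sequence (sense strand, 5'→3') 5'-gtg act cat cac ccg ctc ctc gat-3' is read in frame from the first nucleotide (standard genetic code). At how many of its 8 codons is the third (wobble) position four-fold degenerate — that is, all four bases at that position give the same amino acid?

5

Codon 1 GTG (Val): third position 4-fold.
Codon 2 ACT (Thr): third position 4-fold.
Codon 3 CAT (His): third position 2-fold.
Codon 4 CAC (His): third position 2-fold.
Codon 5 CCG (Pro): third position 4-fold.
Codon 6 CTC (Leu): third position 4-fold.
Codon 7 CTC (Leu): third position 4-fold.
Codon 8 GAT (Asp): third position 2-fold.
Four-fold degenerate third positions: 5.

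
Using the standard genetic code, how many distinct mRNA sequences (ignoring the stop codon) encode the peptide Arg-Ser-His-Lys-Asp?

288

Arg: 6 codons.
Ser: 6 codons.
His: 2 codons.
Lys: 2 codons.
Asp: 2 codons.
6 × 6 × 2 × 2 × 2 = 288.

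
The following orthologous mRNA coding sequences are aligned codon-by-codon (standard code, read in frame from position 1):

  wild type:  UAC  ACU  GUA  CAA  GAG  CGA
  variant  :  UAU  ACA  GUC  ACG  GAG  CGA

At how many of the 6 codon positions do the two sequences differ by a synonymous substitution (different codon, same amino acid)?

3

Codon 1: UAC Tyr / UAU Tyr — synonymous.
Codon 2: ACU Thr / ACA Thr — synonymous.
Codon 3: GUA Val / GUC Val — synonymous.
Codon 4: CAA Gln / ACG Thr — nonsynonymous.
Codon 5: GAG Glu / GAG Glu — identical.
Codon 6: CGA Arg / CGA Arg — identical.
Synonymous differences: 3.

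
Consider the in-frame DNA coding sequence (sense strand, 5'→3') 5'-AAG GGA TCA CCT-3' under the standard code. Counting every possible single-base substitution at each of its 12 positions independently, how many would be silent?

10

Codon 1 (AAG, Lys): 1 synonymous substitution.
Codon 2 (GGA, Gly): 3 synonymous substitutions.
Codon 3 (TCA, Ser): 3 synonymous substitutions.
Codon 4 (CCT, Pro): 3 synonymous substitutions.
Total: 1 + 3 + 3 + 3 = 10.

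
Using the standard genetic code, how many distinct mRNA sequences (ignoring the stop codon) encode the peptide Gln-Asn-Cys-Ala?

32

Gln: 2 codons.
Asn: 2 codons.
Cys: 2 codons.
Ala: 4 codons.
2 × 2 × 2 × 4 = 32.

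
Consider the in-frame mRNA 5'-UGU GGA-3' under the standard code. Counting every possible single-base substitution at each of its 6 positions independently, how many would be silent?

4

Codon 1 (UGU, Cys): 1 synonymous substitution.
Codon 2 (GGA, Gly): 3 synonymous substitutions.
Total: 1 + 3 = 4.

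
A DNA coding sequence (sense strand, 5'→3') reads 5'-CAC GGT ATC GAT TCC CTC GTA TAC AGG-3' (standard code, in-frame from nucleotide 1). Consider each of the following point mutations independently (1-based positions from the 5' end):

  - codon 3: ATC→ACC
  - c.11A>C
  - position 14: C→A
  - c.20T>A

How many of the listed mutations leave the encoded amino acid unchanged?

Codon 3: ATC (Ile) → ACC (Thr) — missense.
Codon 4: GAT (Asp) → GCT (Ala) — missense.
Codon 5: TCC (Ser) → TAC (Tyr) — missense.
Codon 7: GTA (Val) → GAA (Glu) — missense.
Synonymous: 0 of 4.

0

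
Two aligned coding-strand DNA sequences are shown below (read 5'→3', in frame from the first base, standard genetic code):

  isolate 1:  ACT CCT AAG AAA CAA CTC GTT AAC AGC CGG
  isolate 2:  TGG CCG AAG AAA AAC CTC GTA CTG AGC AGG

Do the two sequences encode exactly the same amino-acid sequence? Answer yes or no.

Codon 1: ACT Thr / TGG Trp — nonsynonymous.
Codon 2: CCT Pro / CCG Pro — synonymous.
Codon 3: AAG Lys / AAG Lys — identical.
Codon 4: AAA Lys / AAA Lys — identical.
Codon 5: CAA Gln / AAC Asn — nonsynonymous.
Codon 6: CTC Leu / CTC Leu — identical.
Codon 7: GTT Val / GTA Val — synonymous.
Codon 8: AAC Asn / CTG Leu — nonsynonymous.
Codon 9: AGC Ser / AGC Ser — identical.
Codon 10: CGG Arg / AGG Arg — synonymous.
Nonsynonymous differences: 3 → different protein.

no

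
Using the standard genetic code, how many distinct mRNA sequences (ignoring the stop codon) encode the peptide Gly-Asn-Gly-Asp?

Gly: 4 codons.
Asn: 2 codons.
Gly: 4 codons.
Asp: 2 codons.
4 × 2 × 4 × 2 = 64.

64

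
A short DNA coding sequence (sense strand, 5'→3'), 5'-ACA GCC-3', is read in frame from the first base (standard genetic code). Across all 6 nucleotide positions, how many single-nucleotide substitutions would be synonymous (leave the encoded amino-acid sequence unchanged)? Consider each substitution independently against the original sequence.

6

Codon 1 (ACA, Thr): 3 synonymous substitutions.
Codon 2 (GCC, Ala): 3 synonymous substitutions.
Total: 3 + 3 = 6.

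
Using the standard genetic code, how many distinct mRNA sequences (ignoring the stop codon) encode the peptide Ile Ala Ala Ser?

288

Ile: 3 codons.
Ala: 4 codons.
Ala: 4 codons.
Ser: 6 codons.
3 × 4 × 4 × 6 = 288.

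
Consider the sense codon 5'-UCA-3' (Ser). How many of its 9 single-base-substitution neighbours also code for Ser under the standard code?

Position 1: none → 0 synonymous.
Position 2: none → 0 synonymous.
Position 3: UCU, UCC, UCG → 3 synonymous.
Total: 0 + 0 + 3 = 3.

3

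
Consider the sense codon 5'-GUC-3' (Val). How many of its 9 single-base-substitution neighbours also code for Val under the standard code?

Position 1: none → 0 synonymous.
Position 2: none → 0 synonymous.
Position 3: GUU, GUA, GUG → 3 synonymous.
Total: 0 + 0 + 3 = 3.

3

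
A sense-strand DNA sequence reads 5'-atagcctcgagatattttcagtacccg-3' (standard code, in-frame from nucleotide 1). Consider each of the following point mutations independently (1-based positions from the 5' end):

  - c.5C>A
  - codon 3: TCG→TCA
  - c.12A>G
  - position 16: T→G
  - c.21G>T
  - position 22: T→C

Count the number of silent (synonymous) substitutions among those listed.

2

Codon 2: GCC (Ala) → GAC (Asp) — missense.
Codon 3: TCG (Ser) → TCA (Ser) — synonymous.
Codon 4: AGA (Arg) → AGG (Arg) — synonymous.
Codon 6: TTT (Phe) → GTT (Val) — missense.
Codon 7: CAG (Gln) → CAT (His) — missense.
Codon 8: TAC (Tyr) → CAC (His) — missense.
Synonymous: 2 of 6.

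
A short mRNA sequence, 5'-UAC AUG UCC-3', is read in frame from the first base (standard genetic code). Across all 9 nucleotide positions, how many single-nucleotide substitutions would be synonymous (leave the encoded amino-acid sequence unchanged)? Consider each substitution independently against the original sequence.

4

Codon 1 (UAC, Tyr): 1 synonymous substitution.
Codon 2 (AUG, Met): 0 synonymous substitutions.
Codon 3 (UCC, Ser): 3 synonymous substitutions.
Total: 1 + 0 + 3 = 4.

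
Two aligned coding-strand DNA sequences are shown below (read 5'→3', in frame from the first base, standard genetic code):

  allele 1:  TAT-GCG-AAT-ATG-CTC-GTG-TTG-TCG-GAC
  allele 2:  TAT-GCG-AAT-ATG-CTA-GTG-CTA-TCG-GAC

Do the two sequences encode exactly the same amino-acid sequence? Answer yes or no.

yes

Codon 1: TAT Tyr / TAT Tyr — identical.
Codon 2: GCG Ala / GCG Ala — identical.
Codon 3: AAT Asn / AAT Asn — identical.
Codon 4: ATG Met / ATG Met — identical.
Codon 5: CTC Leu / CTA Leu — synonymous.
Codon 6: GTG Val / GTG Val — identical.
Codon 7: TTG Leu / CTA Leu — synonymous.
Codon 8: TCG Ser / TCG Ser — identical.
Codon 9: GAC Asp / GAC Asp — identical.
Nonsynonymous differences: 0 → same protein.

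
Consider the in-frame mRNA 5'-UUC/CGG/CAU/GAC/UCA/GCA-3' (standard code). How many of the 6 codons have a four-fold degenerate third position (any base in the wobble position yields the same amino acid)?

3

Codon 1 UUC (Phe): third position 2-fold.
Codon 2 CGG (Arg): third position 4-fold.
Codon 3 CAU (His): third position 2-fold.
Codon 4 GAC (Asp): third position 2-fold.
Codon 5 UCA (Ser): third position 4-fold.
Codon 6 GCA (Ala): third position 4-fold.
Four-fold degenerate third positions: 3.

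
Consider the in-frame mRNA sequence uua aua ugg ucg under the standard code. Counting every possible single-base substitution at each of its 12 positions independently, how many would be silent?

7

Codon 1 (UUA, Leu): 2 synonymous substitutions.
Codon 2 (AUA, Ile): 2 synonymous substitutions.
Codon 3 (UGG, Trp): 0 synonymous substitutions.
Codon 4 (UCG, Ser): 3 synonymous substitutions.
Total: 2 + 2 + 0 + 3 = 7.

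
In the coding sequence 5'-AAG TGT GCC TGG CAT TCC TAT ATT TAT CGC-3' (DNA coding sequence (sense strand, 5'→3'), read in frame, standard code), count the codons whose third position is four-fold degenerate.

Codon 1 AAG (Lys): third position 2-fold.
Codon 2 TGT (Cys): third position 2-fold.
Codon 3 GCC (Ala): third position 4-fold.
Codon 4 TGG (Trp): third position 1-fold.
Codon 5 CAT (His): third position 2-fold.
Codon 6 TCC (Ser): third position 4-fold.
Codon 7 TAT (Tyr): third position 2-fold.
Codon 8 ATT (Ile): third position 3-fold.
Codon 9 TAT (Tyr): third position 2-fold.
Codon 10 CGC (Arg): third position 4-fold.
Four-fold degenerate third positions: 3.

3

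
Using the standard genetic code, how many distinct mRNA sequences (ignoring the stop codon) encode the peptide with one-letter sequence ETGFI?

192

Glu: 2 codons.
Thr: 4 codons.
Gly: 4 codons.
Phe: 2 codons.
Ile: 3 codons.
2 × 4 × 4 × 2 × 3 = 192.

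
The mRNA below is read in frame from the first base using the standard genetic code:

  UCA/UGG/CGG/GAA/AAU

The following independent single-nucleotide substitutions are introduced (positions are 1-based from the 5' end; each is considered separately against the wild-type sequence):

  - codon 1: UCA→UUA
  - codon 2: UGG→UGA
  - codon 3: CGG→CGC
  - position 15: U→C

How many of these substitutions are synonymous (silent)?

2

Codon 1: UCA (Ser) → UUA (Leu) — missense.
Codon 2: UGG (Trp) → UGA (Stop) — nonsense.
Codon 3: CGG (Arg) → CGC (Arg) — synonymous.
Codon 5: AAU (Asn) → AAC (Asn) — synonymous.
Synonymous: 2 of 4.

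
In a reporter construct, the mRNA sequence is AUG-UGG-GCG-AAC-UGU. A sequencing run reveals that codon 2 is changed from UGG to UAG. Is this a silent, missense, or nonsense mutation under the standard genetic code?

nonsense

Position 5 falls in codon 2: UGG → Trp.
After the substitution the codon is UAG → Stop.
The new codon is a stop codon, so this is a nonsense mutation.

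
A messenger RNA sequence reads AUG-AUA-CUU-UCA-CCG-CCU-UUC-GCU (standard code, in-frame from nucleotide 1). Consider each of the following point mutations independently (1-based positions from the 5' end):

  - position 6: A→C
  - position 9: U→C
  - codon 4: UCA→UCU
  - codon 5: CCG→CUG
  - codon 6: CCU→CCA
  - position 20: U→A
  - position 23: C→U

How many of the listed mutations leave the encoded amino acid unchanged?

Codon 2: AUA (Ile) → AUC (Ile) — synonymous.
Codon 3: CUU (Leu) → CUC (Leu) — synonymous.
Codon 4: UCA (Ser) → UCU (Ser) — synonymous.
Codon 5: CCG (Pro) → CUG (Leu) — missense.
Codon 6: CCU (Pro) → CCA (Pro) — synonymous.
Codon 7: UUC (Phe) → UAC (Tyr) — missense.
Codon 8: GCU (Ala) → GUU (Val) — missense.
Synonymous: 4 of 7.

4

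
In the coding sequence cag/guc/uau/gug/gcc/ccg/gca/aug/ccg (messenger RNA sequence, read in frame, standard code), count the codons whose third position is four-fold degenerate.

Codon 1 CAG (Gln): third position 2-fold.
Codon 2 GUC (Val): third position 4-fold.
Codon 3 UAU (Tyr): third position 2-fold.
Codon 4 GUG (Val): third position 4-fold.
Codon 5 GCC (Ala): third position 4-fold.
Codon 6 CCG (Pro): third position 4-fold.
Codon 7 GCA (Ala): third position 4-fold.
Codon 8 AUG (Met): third position 1-fold.
Codon 9 CCG (Pro): third position 4-fold.
Four-fold degenerate third positions: 6.

6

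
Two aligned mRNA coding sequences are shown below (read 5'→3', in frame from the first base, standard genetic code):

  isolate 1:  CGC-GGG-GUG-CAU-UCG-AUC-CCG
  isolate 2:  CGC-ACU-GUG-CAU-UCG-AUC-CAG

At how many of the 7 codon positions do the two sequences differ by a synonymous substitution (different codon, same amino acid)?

Codon 1: CGC Arg / CGC Arg — identical.
Codon 2: GGG Gly / ACU Thr — nonsynonymous.
Codon 3: GUG Val / GUG Val — identical.
Codon 4: CAU His / CAU His — identical.
Codon 5: UCG Ser / UCG Ser — identical.
Codon 6: AUC Ile / AUC Ile — identical.
Codon 7: CCG Pro / CAG Gln — nonsynonymous.
Synonymous differences: 0.

0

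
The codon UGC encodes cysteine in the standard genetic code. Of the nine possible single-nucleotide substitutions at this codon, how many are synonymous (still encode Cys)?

Position 1: none → 0 synonymous.
Position 2: none → 0 synonymous.
Position 3: UGU → 1 synonymous.
Total: 0 + 0 + 1 = 1.

1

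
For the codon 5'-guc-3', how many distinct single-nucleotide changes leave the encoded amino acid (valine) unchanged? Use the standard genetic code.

3

Position 1: none → 0 synonymous.
Position 2: none → 0 synonymous.
Position 3: GUU, GUA, GUG → 3 synonymous.
Total: 0 + 0 + 3 = 3.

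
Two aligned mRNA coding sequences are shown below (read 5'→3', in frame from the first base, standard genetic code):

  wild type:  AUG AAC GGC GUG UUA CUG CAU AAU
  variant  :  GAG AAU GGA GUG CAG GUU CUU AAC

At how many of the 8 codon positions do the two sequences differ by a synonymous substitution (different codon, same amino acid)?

Codon 1: AUG Met / GAG Glu — nonsynonymous.
Codon 2: AAC Asn / AAU Asn — synonymous.
Codon 3: GGC Gly / GGA Gly — synonymous.
Codon 4: GUG Val / GUG Val — identical.
Codon 5: UUA Leu / CAG Gln — nonsynonymous.
Codon 6: CUG Leu / GUU Val — nonsynonymous.
Codon 7: CAU His / CUU Leu — nonsynonymous.
Codon 8: AAU Asn / AAC Asn — synonymous.
Synonymous differences: 3.

3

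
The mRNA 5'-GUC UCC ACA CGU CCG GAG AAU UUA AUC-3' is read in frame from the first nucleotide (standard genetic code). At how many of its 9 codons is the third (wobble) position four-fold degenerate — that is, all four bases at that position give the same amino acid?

5

Codon 1 GUC (Val): third position 4-fold.
Codon 2 UCC (Ser): third position 4-fold.
Codon 3 ACA (Thr): third position 4-fold.
Codon 4 CGU (Arg): third position 4-fold.
Codon 5 CCG (Pro): third position 4-fold.
Codon 6 GAG (Glu): third position 2-fold.
Codon 7 AAU (Asn): third position 2-fold.
Codon 8 UUA (Leu): third position 2-fold.
Codon 9 AUC (Ile): third position 3-fold.
Four-fold degenerate third positions: 5.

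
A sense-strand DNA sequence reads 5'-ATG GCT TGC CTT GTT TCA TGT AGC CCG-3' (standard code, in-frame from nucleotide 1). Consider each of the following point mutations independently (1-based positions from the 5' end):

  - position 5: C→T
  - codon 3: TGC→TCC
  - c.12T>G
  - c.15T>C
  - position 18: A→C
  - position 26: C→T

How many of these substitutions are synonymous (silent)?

3

Codon 2: GCT (Ala) → GTT (Val) — missense.
Codon 3: TGC (Cys) → TCC (Ser) — missense.
Codon 4: CTT (Leu) → CTG (Leu) — synonymous.
Codon 5: GTT (Val) → GTC (Val) — synonymous.
Codon 6: TCA (Ser) → TCC (Ser) — synonymous.
Codon 9: CCG (Pro) → CTG (Leu) — missense.
Synonymous: 3 of 6.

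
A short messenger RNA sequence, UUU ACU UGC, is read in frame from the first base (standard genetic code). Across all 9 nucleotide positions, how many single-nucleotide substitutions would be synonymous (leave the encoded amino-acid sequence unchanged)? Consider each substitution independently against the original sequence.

Codon 1 (UUU, Phe): 1 synonymous substitution.
Codon 2 (ACU, Thr): 3 synonymous substitutions.
Codon 3 (UGC, Cys): 1 synonymous substitution.
Total: 1 + 3 + 1 = 5.

5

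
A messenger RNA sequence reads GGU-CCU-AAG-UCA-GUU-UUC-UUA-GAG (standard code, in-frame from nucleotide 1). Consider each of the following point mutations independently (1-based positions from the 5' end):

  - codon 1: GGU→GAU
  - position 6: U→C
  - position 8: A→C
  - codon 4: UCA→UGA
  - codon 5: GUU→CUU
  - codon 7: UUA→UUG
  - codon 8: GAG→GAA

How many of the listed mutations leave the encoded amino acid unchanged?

3

Codon 1: GGU (Gly) → GAU (Asp) — missense.
Codon 2: CCU (Pro) → CCC (Pro) — synonymous.
Codon 3: AAG (Lys) → ACG (Thr) — missense.
Codon 4: UCA (Ser) → UGA (Stop) — nonsense.
Codon 5: GUU (Val) → CUU (Leu) — missense.
Codon 7: UUA (Leu) → UUG (Leu) — synonymous.
Codon 8: GAG (Glu) → GAA (Glu) — synonymous.
Synonymous: 3 of 7.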